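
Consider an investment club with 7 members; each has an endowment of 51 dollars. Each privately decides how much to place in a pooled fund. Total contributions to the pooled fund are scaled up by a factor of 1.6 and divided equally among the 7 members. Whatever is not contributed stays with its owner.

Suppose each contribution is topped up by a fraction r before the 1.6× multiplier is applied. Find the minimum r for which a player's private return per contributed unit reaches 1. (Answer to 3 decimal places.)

With matching at rate r, one contributed unit becomes (1 + r) in the pooled fund and returns 1.6 × (1 + r) / 7 to the contributor.
Setting this equal to 1: 1 + r = 7/1.6 = 4.3750.
So the minimum matching rate is r = 4.3750 − 1 = 3.375.

3.375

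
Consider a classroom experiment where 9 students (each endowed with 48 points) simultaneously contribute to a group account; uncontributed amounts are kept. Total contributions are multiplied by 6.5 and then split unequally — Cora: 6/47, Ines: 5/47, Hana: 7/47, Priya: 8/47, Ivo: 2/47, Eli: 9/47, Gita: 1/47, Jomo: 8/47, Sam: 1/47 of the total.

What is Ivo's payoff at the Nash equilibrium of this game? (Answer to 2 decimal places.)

For player j, contributing a unit is worthwhile iff 6.5 × (j's share) ≥ 1, i.e. iff j's share is at least 0.1538.
Priya, Eli and Jomo clear that bar, contributing 48 each; the remaining 6 contribute 0. Total contributed: 144.
Ivo keeps 48 and receives 6.5 × 144 × 2/47 = 39.83 from the group account, for a payoff of 87.83.

87.83 points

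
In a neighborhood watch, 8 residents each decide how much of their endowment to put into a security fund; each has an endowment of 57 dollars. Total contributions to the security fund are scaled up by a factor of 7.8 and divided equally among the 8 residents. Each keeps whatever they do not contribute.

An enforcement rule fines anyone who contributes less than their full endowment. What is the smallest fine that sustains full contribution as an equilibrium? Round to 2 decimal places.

1.43 dollars

Given the others contribute fully, the best deviation is to contribute 0 (any partial contribution still incurs the fine and gives up units whose private return 0.9750 is below 1).
Deviating from 57 to 0 saves 57 dollars but forfeits the deviator's share of the drop in the security fund: 7.8/8 × 57 = 55.57.
So the deviation gain is 57 − 55.57 = 1.43, and the fine must be at least 1.43 dollars to wipe it out.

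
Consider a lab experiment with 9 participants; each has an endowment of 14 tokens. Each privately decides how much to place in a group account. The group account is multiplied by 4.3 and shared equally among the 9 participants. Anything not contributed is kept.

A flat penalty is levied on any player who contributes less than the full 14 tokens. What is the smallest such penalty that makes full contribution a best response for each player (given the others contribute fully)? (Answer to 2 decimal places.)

7.31 tokens

Given the others contribute fully, the best deviation is to contribute 0 (any partial contribution still incurs the fine and gives up units whose private return 0.4778 is below 1).
Deviating from 14 to 0 saves 14 tokens but forfeits the deviator's share of the drop in the group account: 4.3/9 × 14 = 6.69.
So the deviation gain is 14 − 6.69 = 7.31, and the fine must be at least 7.31 tokens to wipe it out.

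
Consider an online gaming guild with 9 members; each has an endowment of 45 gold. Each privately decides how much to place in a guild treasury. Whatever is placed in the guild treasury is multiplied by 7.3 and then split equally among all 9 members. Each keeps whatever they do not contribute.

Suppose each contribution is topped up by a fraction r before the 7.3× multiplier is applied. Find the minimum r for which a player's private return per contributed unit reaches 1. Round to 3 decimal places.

With matching at rate r, one contributed unit becomes (1 + r) in the guild treasury and returns 7.3 × (1 + r) / 9 to the contributor.
Setting this equal to 1: 1 + r = 9/7.3 = 1.2329.
So the minimum matching rate is r = 1.2329 − 1 = 0.233.

0.233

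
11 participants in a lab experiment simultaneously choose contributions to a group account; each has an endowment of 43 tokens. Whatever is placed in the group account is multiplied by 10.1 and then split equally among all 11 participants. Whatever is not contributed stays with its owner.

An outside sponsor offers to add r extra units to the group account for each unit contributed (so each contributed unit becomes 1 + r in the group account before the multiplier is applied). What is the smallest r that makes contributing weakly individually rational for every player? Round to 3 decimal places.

With matching at rate r, one contributed unit becomes (1 + r) in the group account and returns 10.1 × (1 + r) / 11 to the contributor.
Setting this equal to 1: 1 + r = 11/10.1 = 1.0891.
So the minimum matching rate is r = 1.0891 − 1 = 0.089.

0.089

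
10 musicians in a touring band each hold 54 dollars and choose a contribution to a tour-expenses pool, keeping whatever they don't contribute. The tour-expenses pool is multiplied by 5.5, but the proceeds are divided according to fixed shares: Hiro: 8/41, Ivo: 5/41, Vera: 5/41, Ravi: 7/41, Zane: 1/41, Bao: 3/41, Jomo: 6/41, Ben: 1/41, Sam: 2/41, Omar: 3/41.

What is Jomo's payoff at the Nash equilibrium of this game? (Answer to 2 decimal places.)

97.46 dollars

A player with share s gets back 5.5·s per unit contributed, so full contribution is dominant for anyone with s > 1/5.5 = 0.1818 and zero contribution is dominant for anyone below.
Hiro alone (share 8/41) is above the threshold, contributing 54; the remaining 9 contribute 0. Total contributed: 54.
Jomo keeps 54 and receives 5.5 × 54 × 6/41 = 43.46 from the tour-expenses pool, for a payoff of 97.46.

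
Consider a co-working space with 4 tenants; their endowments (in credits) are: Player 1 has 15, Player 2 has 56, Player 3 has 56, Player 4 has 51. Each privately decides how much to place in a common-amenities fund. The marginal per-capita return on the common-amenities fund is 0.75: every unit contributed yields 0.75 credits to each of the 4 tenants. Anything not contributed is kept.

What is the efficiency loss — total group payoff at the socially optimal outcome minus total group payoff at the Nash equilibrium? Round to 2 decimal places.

The private return per contributed unit is 0.75 < 1 for everyone, so the Nash equilibrium is zero contribution and the group total is Σ E_j = 15 + 56 + 56 + 51 = 178.
Each contributed unit returns 3.000 to the group, so the social optimum is full contribution by everyone: group total = 3.000 × 178 = 534.00.
Efficiency loss = (3.000 − 1) × 178 = 356.00.

356.00 credits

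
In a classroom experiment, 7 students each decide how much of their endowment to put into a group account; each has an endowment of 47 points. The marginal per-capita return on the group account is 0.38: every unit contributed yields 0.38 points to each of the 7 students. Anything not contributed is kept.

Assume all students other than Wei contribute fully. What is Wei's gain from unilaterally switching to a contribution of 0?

Switching from a contribution of 47 to 0 lets Wei keep an extra 47 points, but lowers the group account by 47, which costs Wei their own share of that drop: 0.38 × 47 = 17.86.
Net gain = 47 − 17.86 = 29.14. The private return per contributed unit (0.38) is below 1, so free-riding is indeed the best response regardless of what the others do.

29.14 points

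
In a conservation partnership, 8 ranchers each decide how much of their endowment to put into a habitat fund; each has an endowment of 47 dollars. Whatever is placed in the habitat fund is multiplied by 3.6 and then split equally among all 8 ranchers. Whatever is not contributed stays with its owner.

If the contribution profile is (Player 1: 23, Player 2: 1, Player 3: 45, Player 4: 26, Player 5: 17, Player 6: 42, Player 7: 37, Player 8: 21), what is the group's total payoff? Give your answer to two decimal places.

Total contributed: 23 + 1 + 45 + 26 + 17 + 42 + 37 + 21 = 212; total kept: 8 × 47 − 212 = 164.
The habitat fund pays out 3.6 × 212 = 763.20 in aggregate.
Group total = 164 + 763.20 = 927.20.

927.20 dollars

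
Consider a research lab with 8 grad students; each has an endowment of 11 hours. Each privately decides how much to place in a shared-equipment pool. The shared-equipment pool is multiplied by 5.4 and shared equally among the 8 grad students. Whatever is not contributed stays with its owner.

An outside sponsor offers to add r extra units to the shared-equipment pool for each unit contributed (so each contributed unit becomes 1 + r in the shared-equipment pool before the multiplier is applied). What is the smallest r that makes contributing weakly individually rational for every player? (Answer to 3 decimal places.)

With matching at rate r, one contributed unit becomes (1 + r) in the shared-equipment pool and returns 5.4 × (1 + r) / 8 to the contributor.
Setting this equal to 1: 1 + r = 8/5.4 = 1.4815.
So the minimum matching rate is r = 1.4815 − 1 = 0.481.

0.481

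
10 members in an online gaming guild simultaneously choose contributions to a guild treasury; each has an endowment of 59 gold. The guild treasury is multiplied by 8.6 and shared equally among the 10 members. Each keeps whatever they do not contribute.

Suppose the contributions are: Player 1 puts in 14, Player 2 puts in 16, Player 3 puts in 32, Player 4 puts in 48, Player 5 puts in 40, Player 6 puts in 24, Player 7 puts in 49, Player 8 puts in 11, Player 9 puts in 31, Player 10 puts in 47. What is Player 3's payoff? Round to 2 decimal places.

295.32 gold

Total contributed: 14 + 16 + 32 + 48 + 40 + 24 + 49 + 11 + 31 + 47 = 312.
Each receives 8.6 × 312 / 10 = 268.32 from the guild treasury.
Player 3 keeps 59 − 32 = 27, so Player 3's payoff is 27 + 268.32 = 295.32.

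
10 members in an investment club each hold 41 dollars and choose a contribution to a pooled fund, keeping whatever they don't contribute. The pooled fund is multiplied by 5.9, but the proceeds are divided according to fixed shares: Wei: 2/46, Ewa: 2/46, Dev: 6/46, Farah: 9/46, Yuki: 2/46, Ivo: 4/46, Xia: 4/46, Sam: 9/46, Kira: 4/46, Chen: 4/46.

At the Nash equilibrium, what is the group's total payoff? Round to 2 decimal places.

811.80 dollars

A player with share s gets back 5.9·s per unit contributed, so full contribution is dominant for anyone with s > 1/5.9 = 0.1695 and zero contribution is dominant for anyone below.
The shares above 0.1695 belong to Farah and Sam, contributing 41 each; the remaining 8 contribute 0. Total contributed: 82.
The pooled fund pays out 5.9 × 82 = 483.80 in total (split across the unequal shares, but the aggregate is all that matters for the group sum).
The 8 free-riders keep 41 each, adding 328. Group total = 328 + 483.80 = 811.80.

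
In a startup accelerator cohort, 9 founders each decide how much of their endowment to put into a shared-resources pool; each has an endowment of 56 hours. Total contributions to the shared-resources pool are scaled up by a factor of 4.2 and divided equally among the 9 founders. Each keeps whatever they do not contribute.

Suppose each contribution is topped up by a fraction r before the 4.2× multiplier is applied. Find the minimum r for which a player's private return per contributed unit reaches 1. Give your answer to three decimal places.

1.143

With matching at rate r, one contributed unit becomes (1 + r) in the shared-resources pool and returns 4.2 × (1 + r) / 9 to the contributor.
Setting this equal to 1: 1 + r = 9/4.2 = 2.1429.
So the minimum matching rate is r = 2.1429 − 1 = 1.143.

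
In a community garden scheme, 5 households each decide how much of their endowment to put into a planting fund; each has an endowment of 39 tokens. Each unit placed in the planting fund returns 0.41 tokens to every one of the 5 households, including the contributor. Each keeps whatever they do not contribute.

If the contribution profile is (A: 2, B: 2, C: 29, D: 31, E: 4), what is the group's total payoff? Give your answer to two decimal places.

Total contributed: 2 + 2 + 29 + 31 + 4 = 68; total kept: 5 × 39 − 68 = 127.
The planting fund pays out 0.41 × 5 × 68 = 139.40 in aggregate.
Group total = 127 + 139.40 = 266.40.

266.40 tokens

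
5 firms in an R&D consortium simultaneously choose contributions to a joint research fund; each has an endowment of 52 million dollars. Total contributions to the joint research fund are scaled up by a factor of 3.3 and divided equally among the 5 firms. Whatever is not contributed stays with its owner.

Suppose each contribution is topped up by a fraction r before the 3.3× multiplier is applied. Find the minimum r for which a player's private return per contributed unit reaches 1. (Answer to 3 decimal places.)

0.515

With matching at rate r, one contributed unit becomes (1 + r) in the joint research fund and returns 3.3 × (1 + r) / 5 to the contributor.
Setting this equal to 1: 1 + r = 5/3.3 = 1.5152.
So the minimum matching rate is r = 1.5152 − 1 = 0.515.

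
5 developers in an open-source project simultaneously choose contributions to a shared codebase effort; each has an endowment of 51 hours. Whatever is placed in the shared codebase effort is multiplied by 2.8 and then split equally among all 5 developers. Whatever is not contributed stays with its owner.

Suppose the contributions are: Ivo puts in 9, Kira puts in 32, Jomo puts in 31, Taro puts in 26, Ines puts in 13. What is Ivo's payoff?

Total contributed: 9 + 32 + 31 + 26 + 13 = 111.
Each receives 2.8 × 111 / 5 = 62.16 from the shared codebase effort.
Ivo keeps 51 − 9 = 42, so Ivo's payoff is 42 + 62.16 = 104.16.

104.16 hours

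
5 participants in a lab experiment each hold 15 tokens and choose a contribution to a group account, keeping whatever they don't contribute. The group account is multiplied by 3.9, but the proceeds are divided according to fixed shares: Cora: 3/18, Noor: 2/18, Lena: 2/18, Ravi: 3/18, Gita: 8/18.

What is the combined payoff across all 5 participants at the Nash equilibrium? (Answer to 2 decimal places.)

118.50 tokens

Player j's private return per contributed unit is 3.9 × (j's share). Contributing is weakly dominant for j when that share is at least 1/3.9 = 0.2564, and contributing 0 is dominant otherwise.
Gita alone (share 8/18) is above the threshold, contributing 15; the remaining 4 contribute 0. Total contributed: 15.
The group account pays out 3.9 × 15 = 58.50 in total (split across the unequal shares, but the aggregate is all that matters for the group sum).
The 4 free-riders keep 15 each, adding 60. Group total = 60 + 58.50 = 118.50.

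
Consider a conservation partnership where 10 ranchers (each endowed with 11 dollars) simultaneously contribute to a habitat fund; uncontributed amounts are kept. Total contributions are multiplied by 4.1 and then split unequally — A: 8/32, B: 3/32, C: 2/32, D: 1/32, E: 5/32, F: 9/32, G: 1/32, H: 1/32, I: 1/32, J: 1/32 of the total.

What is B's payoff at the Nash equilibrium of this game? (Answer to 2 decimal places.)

19.46 dollars

A player with share s gets back 4.1·s per unit contributed, so full contribution is dominant for anyone with s > 1/4.1 = 0.2439 and zero contribution is dominant for anyone below.
The shares above 0.2439 belong to A and F, contributing 11 each; the remaining 8 contribute 0. Total contributed: 22.
B keeps 11 and receives 4.1 × 22 × 3/32 = 8.46 from the habitat fund, for a payoff of 19.46.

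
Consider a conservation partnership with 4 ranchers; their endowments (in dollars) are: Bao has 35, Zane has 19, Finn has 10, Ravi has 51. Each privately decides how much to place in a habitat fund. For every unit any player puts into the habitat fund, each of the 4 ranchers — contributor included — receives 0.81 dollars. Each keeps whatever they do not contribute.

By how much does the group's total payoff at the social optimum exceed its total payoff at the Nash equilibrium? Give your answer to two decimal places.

The private return per contributed unit is 0.81 < 1 for everyone, so the Nash equilibrium is zero contribution and the group total is Σ E_j = 35 + 19 + 10 + 51 = 115.
Each contributed unit returns 3.240 to the group, so the social optimum is full contribution by everyone: group total = 3.240 × 115 = 372.60.
Efficiency loss = (3.240 − 1) × 115 = 257.60.

257.60 dollars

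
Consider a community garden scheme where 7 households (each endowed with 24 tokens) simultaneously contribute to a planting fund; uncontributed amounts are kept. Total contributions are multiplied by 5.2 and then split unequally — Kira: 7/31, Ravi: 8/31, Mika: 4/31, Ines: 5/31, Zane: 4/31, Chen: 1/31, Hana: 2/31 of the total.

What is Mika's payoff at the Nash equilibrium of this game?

56.21 tokens

For player j, contributing a unit is worthwhile iff 5.2 × (j's share) ≥ 1, i.e. iff j's share is at least 0.1923.
Kira and Ravi clear that bar, contributing 24 each; the remaining 5 contribute 0. Total contributed: 48.
Mika keeps 24 and receives 5.2 × 48 × 4/31 = 32.21 from the planting fund, for a payoff of 56.21.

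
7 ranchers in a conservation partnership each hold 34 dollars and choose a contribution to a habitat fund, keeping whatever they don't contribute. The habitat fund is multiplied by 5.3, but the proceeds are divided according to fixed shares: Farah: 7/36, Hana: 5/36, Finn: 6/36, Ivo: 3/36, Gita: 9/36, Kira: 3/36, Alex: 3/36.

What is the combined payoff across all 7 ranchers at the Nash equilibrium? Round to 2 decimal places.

Each unit j contributes comes back to j as 5.3 × (j's share), so j prefers to contribute only if that share exceeds 1/5.3 = 0.1887; otherwise keeping the unit dominates.
Farah and Gita are above the threshold, contributing 34 each; the remaining 5 contribute 0. Total contributed: 68.
The habitat fund pays out 5.3 × 68 = 360.40 in total (split across the unequal shares, but the aggregate is all that matters for the group sum).
The 5 free-riders keep 34 each, adding 170. Group total = 170 + 360.40 = 530.40.

530.40 dollars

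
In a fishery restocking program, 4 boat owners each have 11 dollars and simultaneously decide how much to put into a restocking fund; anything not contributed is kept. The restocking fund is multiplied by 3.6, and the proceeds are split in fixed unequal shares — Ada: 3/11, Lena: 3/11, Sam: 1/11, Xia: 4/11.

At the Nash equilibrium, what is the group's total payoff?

72.60 dollars

For player j, contributing a unit is worthwhile iff 3.6 × (j's share) ≥ 1, i.e. iff j's share is at least 0.2778.
Xia alone (share 4/11) is above the threshold, contributing 11; the remaining 3 contribute 0. Total contributed: 11.
The restocking fund pays out 3.6 × 11 = 39.60 in total (split across the unequal shares, but the aggregate is all that matters for the group sum).
The 3 free-riders keep 11 each, adding 33. Group total = 33 + 39.60 = 72.60.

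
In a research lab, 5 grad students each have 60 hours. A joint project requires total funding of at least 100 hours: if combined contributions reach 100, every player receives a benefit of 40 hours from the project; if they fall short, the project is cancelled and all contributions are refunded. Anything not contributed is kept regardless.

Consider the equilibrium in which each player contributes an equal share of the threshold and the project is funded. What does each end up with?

80 hours

Equal share of the threshold: 100/5 = 20.
At this profile no one gains by cutting their contribution: any cut drops the total below 100, the project is cancelled, contributions are refunded, and the deviator ends with 60, which is less than 60 − 20 + 40 = 80. Contributing more than 20 just wastes the excess. So contributing exactly 20 is a best response.
Each player's payoff: 60 − 20 + 40 = 80.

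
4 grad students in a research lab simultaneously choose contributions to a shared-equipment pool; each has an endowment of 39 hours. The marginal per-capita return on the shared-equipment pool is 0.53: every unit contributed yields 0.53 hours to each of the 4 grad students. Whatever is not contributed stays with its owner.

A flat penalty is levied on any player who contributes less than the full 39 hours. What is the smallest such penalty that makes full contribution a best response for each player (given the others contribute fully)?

18.33 hours

Given the others contribute fully, the best deviation is to contribute 0 (any partial contribution still incurs the fine and gives up units whose private return 0.53 is below 1).
Deviating from 39 to 0 saves 39 hours but forfeits the deviator's share of the drop in the shared-equipment pool: 0.53 × 39 = 20.67.
So the deviation gain is 39 − 20.67 = 18.33, and the fine must be at least 18.33 hours to wipe it out.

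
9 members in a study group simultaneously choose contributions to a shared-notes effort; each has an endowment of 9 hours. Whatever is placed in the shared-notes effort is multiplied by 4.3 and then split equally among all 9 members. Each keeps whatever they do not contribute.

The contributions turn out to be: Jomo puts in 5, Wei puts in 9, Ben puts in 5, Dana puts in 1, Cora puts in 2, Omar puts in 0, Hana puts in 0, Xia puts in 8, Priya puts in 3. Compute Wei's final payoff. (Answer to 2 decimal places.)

15.77 hours

Total contributed: 5 + 9 + 5 + 1 + 2 + 0 + 0 + 8 + 3 = 33.
Each receives 4.3 × 33 / 9 = 15.77 from the shared-notes effort.
Wei keeps 9 − 9 = 0, so Wei's payoff is 0 + 15.77 = 15.77.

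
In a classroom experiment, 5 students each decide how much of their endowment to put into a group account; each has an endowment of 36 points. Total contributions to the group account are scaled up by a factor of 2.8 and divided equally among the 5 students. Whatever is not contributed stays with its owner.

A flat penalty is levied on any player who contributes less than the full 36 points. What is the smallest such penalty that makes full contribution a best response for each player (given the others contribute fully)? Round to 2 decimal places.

15.84 points

Given the others contribute fully, the best deviation is to contribute 0 (any partial contribution still incurs the fine and gives up units whose private return 0.5600 is below 1).
Deviating from 36 to 0 saves 36 points but forfeits the deviator's share of the drop in the group account: 2.8/5 × 36 = 20.16.
So the deviation gain is 36 − 20.16 = 15.84, and the fine must be at least 15.84 points to wipe it out.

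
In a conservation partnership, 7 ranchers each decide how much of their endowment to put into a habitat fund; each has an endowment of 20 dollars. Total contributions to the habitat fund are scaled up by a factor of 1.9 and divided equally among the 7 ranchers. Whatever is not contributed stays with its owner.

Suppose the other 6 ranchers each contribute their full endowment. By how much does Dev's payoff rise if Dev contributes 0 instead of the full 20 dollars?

14.57 dollars

Switching from a contribution of 20 to 0 lets Dev keep an extra 20 dollars, but lowers the habitat fund by 20, which costs Dev their own share of that drop: 1.9/7 × 20 = 5.43.
Net gain = 20 − 5.43 = 14.57. The private return per contributed unit (0.2714) is below 1, so free-riding is indeed the best response regardless of what the others do.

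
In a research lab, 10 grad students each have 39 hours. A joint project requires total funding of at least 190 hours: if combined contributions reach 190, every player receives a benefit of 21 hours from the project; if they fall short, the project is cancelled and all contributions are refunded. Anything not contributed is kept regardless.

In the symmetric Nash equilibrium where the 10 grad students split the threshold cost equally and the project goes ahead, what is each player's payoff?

41 hours

Equal share of the threshold: 190/10 = 19.
At this profile no one gains by cutting their contribution: any cut drops the total below 190, the project is cancelled, contributions are refunded, and the deviator ends with 39, which is less than 39 − 19 + 21 = 41. Contributing more than 19 just wastes the excess. So contributing exactly 19 is a best response.
Each player's payoff: 39 − 19 + 21 = 41.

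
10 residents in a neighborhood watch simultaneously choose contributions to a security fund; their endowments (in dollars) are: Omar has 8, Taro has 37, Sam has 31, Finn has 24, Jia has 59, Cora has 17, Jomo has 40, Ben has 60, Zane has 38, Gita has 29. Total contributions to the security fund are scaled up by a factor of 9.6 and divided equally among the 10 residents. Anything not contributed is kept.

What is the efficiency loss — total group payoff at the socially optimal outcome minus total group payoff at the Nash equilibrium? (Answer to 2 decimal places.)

The private return per contributed unit is 9.6/10 = 0.9600 < 1 for every player regardless of endowment, so the Nash equilibrium is zero contribution and the group total is Σ E_j = 8 + 37 + 31 + 24 + 59 + 17 + 40 + 60 + 38 + 29 = 343.
Each contributed unit returns 9.600 to the group, so the social optimum is full contribution by everyone: group total = 9.600 × 343 = 3292.80.
Efficiency loss = (9.600 − 1) × 343 = 2949.80.

2949.80 dollars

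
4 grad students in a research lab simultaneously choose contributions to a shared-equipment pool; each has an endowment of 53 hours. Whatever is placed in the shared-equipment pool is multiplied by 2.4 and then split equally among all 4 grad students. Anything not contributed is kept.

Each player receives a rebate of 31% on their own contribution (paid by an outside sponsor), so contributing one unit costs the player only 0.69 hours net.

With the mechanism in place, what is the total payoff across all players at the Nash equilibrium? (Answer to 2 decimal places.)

212.00 hours

Even with the mechanism, each unit contributed returns only (2.4/4) / 0.69 = 0.8696 per unit of net cost, so contributing nothing is still dominant.
Everyone keeps their endowment and the group total is 4 × 53 = 212.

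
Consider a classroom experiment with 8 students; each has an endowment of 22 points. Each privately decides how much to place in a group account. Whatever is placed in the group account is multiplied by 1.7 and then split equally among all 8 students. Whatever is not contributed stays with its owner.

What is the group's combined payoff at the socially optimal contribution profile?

Each contributed unit returns 1.700 to the group as a whole (0.2125 to each of 8 players), which exceeds 1, so the social optimum is full contribution: group total = 1.700 × 176 = 299.20.

299.20 points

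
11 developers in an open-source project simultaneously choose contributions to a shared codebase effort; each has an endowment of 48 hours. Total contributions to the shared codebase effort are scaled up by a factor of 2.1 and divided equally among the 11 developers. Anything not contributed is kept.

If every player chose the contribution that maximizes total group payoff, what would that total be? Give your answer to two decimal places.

Each contributed unit returns 2.100 to the group as a whole (0.1909 to each of 11 players), which exceeds 1, so the social optimum is full contribution: group total = 2.100 × 528 = 1108.80.

1108.80 hours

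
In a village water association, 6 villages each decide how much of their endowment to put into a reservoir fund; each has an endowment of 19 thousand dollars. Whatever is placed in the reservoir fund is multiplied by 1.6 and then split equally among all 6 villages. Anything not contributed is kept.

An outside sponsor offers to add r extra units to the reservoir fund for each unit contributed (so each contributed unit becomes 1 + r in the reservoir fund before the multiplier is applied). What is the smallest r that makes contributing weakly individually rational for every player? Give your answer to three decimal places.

With matching at rate r, one contributed unit becomes (1 + r) in the reservoir fund and returns 1.6 × (1 + r) / 6 to the contributor.
Setting this equal to 1: 1 + r = 6/1.6 = 3.7500.
So the minimum matching rate is r = 3.7500 − 1 = 2.750.

2.750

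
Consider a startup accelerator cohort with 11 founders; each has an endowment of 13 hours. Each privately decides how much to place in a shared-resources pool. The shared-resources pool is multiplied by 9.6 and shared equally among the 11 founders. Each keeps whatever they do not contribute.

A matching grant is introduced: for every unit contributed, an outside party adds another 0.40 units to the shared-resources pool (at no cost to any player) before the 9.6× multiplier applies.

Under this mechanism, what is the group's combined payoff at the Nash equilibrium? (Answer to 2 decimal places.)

With the mechanism, a contributed unit returns 9.6 × 1.40 / 11 = 1.2218 per unit of net cost to the contributor — now above 1 — so contributing fully is weakly dominant for every player.
So the Nash equilibrium is full contribution by all 11; the group earns 9.6 × 1.40 × 143 = 1921.92.

1921.92 hours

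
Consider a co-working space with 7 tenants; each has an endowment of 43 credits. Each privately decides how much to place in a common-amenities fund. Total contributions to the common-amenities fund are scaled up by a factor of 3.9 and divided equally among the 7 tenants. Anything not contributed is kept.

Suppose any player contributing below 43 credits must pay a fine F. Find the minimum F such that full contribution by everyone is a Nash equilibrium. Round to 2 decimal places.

Given the others contribute fully, the best deviation is to contribute 0 (any partial contribution still incurs the fine and gives up units whose private return 0.5571 is below 1).
Deviating from 43 to 0 saves 43 credits but forfeits the deviator's share of the drop in the common-amenities fund: 3.9/7 × 43 = 23.96.
So the deviation gain is 43 − 23.96 = 19.04, and the fine must be at least 19.04 credits to wipe it out.

19.04 credits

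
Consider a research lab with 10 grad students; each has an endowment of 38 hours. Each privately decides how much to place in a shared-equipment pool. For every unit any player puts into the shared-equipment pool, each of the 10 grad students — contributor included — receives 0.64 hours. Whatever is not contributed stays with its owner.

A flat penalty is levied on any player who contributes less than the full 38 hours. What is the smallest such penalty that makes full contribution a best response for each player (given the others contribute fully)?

Given the others contribute fully, the best deviation is to contribute 0 (any partial contribution still incurs the fine and gives up units whose private return 0.64 is below 1).
Deviating from 38 to 0 saves 38 hours but forfeits the deviator's share of the drop in the shared-equipment pool: 0.64 × 38 = 24.32.
So the deviation gain is 38 − 24.32 = 13.68, and the fine must be at least 13.68 hours to wipe it out.

13.68 hours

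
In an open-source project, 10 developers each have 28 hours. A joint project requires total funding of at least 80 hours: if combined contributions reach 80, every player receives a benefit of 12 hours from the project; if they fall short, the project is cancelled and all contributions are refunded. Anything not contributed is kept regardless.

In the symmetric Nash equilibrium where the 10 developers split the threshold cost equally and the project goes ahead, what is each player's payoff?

Equal share of the threshold: 80/10 = 8.
At this profile no one gains by cutting their contribution: any cut drops the total below 80, the project is cancelled, contributions are refunded, and the deviator ends with 28, which is less than 28 − 8 + 12 = 32. Contributing more than 8 just wastes the excess. So contributing exactly 8 is a best response.
Each player's payoff: 28 − 8 + 12 = 32.

32 hours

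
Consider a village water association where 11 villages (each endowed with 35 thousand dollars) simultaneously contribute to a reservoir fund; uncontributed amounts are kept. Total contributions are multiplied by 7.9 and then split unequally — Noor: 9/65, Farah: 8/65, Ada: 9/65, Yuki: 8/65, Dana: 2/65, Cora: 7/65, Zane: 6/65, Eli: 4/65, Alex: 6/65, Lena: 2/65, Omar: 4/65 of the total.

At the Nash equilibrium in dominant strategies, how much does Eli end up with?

For player j, contributing a unit is worthwhile iff 7.9 × (j's share) ≥ 1, i.e. iff j's share is at least 0.1266.
The shares above 0.1266 belong to Noor and Ada, contributing 35 each; the remaining 9 contribute 0. Total contributed: 70.
Eli keeps 35 and receives 7.9 × 70 × 4/65 = 34.03 from the reservoir fund, for a payoff of 69.03.

69.03 thousand dollars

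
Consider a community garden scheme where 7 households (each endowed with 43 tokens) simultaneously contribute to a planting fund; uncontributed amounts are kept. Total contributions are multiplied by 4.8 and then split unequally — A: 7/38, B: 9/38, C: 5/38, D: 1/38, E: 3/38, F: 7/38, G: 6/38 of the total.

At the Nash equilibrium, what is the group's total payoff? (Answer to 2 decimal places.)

464.40 tokens

For player j, contributing a unit is worthwhile iff 4.8 × (j's share) ≥ 1, i.e. iff j's share is at least 0.2083.
B alone (share 9/38) is above the threshold, contributing 43; the remaining 6 contribute 0. Total contributed: 43.
The planting fund pays out 4.8 × 43 = 206.40 in total (split across the unequal shares, but the aggregate is all that matters for the group sum).
The 6 free-riders keep 43 each, adding 258. Group total = 258 + 206.40 = 464.40.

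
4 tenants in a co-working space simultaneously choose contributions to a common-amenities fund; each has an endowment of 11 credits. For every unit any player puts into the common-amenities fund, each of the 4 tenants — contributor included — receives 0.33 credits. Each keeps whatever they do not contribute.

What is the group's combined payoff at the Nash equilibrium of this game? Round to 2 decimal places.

The private return per contributed unit is 0.33 < 1, so contributing 0 is dominant for every player. At the Nash equilibrium everyone keeps their 11, and the group total is 4 × 11 = 44.

44.00 credits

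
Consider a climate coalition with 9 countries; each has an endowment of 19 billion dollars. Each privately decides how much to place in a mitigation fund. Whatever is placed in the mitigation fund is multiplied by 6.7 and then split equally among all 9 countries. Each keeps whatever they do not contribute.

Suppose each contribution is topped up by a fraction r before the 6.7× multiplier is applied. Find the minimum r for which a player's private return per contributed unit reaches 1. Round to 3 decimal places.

0.343

With matching at rate r, one contributed unit becomes (1 + r) in the mitigation fund and returns 6.7 × (1 + r) / 9 to the contributor.
Setting this equal to 1: 1 + r = 9/6.7 = 1.3433.
So the minimum matching rate is r = 1.3433 − 1 = 0.343.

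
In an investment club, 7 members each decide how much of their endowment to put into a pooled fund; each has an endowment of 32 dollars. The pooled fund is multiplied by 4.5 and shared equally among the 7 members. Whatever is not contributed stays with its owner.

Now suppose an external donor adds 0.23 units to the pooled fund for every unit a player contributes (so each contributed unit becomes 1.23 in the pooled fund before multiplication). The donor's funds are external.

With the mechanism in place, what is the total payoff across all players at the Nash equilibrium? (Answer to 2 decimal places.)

224.00 dollars

The effective private return is 4.5 × 1.23 / 7 = 0.7907, which is still under 1, so the mechanism doesn't change anyone's dominant strategy: zero contribution.
At the Nash equilibrium no one contributes; group total payoff = 7 × 32 = 224.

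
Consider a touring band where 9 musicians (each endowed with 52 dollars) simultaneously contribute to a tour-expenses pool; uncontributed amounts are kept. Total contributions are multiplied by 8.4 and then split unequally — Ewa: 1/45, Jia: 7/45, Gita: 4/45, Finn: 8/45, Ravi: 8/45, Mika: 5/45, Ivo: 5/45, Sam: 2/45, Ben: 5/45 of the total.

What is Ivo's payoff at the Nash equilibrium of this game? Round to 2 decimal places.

Player j's private return per contributed unit is 8.4 × (j's share). Contributing is weakly dominant for j when that share is at least 1/8.4 = 0.1190, and contributing 0 is dominant otherwise.
The shares above 0.1190 belong to Jia, Finn and Ravi, contributing 52 each; the remaining 6 contribute 0. Total contributed: 156.
Ivo keeps 52 and receives 8.4 × 156 × 5/45 = 145.60 from the tour-expenses pool, for a payoff of 197.60.

197.60 dollars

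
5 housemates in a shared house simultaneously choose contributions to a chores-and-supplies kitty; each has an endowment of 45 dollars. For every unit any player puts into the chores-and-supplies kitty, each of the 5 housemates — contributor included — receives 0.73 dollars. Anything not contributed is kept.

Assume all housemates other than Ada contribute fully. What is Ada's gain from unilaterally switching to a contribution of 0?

12.15 dollars

Switching from a contribution of 45 to 0 lets Ada keep an extra 45 dollars, but lowers the chores-and-supplies kitty by 45, which costs Ada their own share of that drop: 0.73 × 45 = 32.85.
Net gain = 45 − 32.85 = 12.15. The private return per contributed unit (0.73) is below 1, so free-riding is indeed the best response regardless of what the others do.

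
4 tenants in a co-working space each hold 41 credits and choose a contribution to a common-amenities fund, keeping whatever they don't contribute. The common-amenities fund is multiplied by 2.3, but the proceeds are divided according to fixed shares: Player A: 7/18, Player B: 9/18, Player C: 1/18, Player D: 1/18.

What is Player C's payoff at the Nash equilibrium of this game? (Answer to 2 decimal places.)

Player j's private return per contributed unit is 2.3 × (j's share). Contributing is weakly dominant for j when that share is at least 1/2.3 = 0.4348, and contributing 0 is dominant otherwise.
The only share above 0.4348 is Player B's 9/18, contributing 41; the remaining 3 contribute 0. Total contributed: 41.
Player C keeps 41 and receives 2.3 × 41 × 1/18 = 5.24 from the common-amenities fund, for a payoff of 46.24.

46.24 credits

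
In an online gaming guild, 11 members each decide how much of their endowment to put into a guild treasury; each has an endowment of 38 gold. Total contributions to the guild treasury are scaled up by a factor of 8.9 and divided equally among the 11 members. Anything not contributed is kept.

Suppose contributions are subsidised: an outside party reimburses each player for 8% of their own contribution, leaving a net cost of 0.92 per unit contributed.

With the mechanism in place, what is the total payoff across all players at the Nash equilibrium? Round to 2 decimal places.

418.00 gold

Even with the mechanism, each unit contributed returns only (8.9/11) / 0.92 = 0.8794 per unit of net cost, so contributing nothing is still dominant.
Everyone keeps their endowment and the group total is 11 × 38 = 418.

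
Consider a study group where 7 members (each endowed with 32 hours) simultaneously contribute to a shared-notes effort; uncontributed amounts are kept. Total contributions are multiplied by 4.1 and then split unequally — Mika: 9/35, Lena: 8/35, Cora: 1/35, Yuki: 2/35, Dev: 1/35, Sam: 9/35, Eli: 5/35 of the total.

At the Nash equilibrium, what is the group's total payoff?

422.40 hours

Each unit j contributes comes back to j as 4.1 × (j's share), so j prefers to contribute only if that share exceeds 1/4.1 = 0.2439; otherwise keeping the unit dominates.
The shares above 0.2439 belong to Mika and Sam, contributing 32 each; the remaining 5 contribute 0. Total contributed: 64.
The shared-notes effort pays out 4.1 × 64 = 262.40 in total (split across the unequal shares, but the aggregate is all that matters for the group sum).
The 5 free-riders keep 32 each, adding 160. Group total = 160 + 262.40 = 422.40.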